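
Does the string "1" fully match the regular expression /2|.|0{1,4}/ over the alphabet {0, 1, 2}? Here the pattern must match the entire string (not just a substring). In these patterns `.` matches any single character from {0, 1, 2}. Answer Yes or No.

Yes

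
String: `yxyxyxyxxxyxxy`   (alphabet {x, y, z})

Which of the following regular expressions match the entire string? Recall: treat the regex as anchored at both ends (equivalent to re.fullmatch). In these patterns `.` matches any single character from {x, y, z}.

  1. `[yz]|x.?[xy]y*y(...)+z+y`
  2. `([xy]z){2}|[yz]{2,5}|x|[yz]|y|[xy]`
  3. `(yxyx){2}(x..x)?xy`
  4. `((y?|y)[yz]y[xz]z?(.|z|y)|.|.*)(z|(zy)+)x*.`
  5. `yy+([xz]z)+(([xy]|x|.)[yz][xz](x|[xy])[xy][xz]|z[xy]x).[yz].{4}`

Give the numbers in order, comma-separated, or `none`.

1 → no match
2 → no match
3 → match
4 → no match
5 → no match — must start with `yy`

3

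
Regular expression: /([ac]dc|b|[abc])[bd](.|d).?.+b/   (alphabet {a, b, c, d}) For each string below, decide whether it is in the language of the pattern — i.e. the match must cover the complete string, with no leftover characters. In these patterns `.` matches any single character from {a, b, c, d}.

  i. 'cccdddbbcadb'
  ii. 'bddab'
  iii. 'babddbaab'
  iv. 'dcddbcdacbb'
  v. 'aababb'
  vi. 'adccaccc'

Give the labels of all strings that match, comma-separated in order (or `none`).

i → no match
ii → match
iii → no match
iv → no match
v → no match
vi → no match — must end with 'b'

ii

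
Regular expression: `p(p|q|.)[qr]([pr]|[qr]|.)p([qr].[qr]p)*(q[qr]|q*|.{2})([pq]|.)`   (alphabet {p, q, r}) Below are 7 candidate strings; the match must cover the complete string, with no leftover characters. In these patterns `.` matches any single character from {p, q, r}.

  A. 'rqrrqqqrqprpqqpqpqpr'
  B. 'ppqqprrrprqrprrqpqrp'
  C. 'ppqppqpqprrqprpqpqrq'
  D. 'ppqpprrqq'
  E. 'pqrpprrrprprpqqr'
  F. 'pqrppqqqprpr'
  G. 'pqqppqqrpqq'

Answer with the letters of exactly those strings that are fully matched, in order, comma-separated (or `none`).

A → no match — must start with 'p'
B → match
C → match
D. 'ppqpprrqq' → no match
E → match
F. 'pqrppqqqprpr' → match
G. 'pqqppqqrpqq' → match

B, C, E, F, G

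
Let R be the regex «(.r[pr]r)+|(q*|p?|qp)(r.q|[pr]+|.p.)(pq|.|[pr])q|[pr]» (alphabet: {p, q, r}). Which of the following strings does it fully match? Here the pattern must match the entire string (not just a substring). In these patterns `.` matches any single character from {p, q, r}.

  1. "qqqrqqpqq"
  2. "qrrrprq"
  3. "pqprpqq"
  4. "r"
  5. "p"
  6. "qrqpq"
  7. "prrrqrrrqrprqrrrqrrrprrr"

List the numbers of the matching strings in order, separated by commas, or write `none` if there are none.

1. "qqqrqqpqq" → match
2. "qrrrprq" → match
3. "pqprpqq" → match
4. "r" → match
5. "p" → match
6. "qrqpq" → no match
7 → match

1, 2, 3, 4, 5, 7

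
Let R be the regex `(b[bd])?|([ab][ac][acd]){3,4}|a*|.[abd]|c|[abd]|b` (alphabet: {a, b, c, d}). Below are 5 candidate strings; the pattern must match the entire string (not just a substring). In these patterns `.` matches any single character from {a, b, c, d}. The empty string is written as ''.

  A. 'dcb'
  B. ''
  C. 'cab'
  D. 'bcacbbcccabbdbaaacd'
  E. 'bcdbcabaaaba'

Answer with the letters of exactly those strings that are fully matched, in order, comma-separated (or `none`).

B

A → no match
B → match
C → no match
D → no match
E → no match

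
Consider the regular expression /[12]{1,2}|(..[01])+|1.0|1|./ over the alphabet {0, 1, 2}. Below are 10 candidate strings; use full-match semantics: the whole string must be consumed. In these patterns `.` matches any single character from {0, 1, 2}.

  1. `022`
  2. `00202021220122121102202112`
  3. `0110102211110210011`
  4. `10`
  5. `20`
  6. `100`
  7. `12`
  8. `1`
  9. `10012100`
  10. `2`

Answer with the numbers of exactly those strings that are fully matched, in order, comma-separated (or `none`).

1 → no match
2 → no match
3 → no match
4 → no match
5 → no match
6 → match
7 → match
8 → match
9 → no match
10 → match

6, 7, 8, 10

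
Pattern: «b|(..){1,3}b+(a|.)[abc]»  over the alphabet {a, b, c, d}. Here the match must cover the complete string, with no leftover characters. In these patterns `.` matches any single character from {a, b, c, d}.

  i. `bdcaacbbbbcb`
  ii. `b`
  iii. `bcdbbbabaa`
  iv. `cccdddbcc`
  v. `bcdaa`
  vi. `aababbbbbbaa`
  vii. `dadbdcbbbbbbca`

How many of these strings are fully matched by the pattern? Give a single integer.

i → match
ii → match
iii → no match
iv → match
v → no match
vi → match
vii → match
Total matched: 5

5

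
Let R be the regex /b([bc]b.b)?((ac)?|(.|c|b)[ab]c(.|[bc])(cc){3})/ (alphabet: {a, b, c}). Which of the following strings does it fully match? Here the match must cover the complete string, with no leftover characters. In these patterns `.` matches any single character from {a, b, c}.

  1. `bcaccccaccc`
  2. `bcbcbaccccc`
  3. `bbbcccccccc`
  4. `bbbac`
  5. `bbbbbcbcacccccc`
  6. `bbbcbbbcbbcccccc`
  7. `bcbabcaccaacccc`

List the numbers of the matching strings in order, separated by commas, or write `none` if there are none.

1 → no match
2 → no match
3 → match
4 → no match
5 → match
6 → no match
7 → no match

3, 5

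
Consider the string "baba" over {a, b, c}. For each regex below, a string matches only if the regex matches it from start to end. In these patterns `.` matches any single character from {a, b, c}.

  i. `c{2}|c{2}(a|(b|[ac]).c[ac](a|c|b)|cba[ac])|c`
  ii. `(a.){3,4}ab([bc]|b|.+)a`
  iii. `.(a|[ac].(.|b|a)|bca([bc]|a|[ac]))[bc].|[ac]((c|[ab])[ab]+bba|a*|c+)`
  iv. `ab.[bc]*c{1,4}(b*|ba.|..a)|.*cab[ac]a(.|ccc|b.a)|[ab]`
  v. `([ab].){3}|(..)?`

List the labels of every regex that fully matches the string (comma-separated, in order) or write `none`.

iii

i → no match — must start with "c"
ii → no match — must start with "a"
iii → match
iv → no match
v → no match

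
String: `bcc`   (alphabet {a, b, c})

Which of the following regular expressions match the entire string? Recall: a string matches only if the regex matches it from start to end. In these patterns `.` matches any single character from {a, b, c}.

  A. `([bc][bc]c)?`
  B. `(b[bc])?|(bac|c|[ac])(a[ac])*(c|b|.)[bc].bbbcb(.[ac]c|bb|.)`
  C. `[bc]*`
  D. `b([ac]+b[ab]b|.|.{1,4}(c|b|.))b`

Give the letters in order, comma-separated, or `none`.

A, C

A → match
B → no match
C → match
D → no match — must end with `b`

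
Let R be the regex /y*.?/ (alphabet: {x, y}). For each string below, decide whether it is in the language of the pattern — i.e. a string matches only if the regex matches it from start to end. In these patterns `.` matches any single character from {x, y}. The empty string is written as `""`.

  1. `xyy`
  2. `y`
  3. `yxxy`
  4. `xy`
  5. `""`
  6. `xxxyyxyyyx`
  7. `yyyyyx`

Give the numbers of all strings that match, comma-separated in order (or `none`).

1 → no match
2 → match
3 → no match
4 → no match
5 → match
6 → no match
7 → match

2, 5, 7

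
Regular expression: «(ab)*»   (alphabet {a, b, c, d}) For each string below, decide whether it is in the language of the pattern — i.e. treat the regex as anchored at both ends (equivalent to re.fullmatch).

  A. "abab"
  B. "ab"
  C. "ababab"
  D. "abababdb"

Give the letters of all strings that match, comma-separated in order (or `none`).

A, B, C

A → match
B → match
C → match
D → no match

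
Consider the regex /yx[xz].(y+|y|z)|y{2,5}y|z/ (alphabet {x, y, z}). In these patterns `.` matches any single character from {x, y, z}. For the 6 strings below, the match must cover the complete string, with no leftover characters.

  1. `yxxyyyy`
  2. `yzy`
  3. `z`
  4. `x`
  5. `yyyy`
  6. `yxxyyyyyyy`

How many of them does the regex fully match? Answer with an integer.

1. `yxxyyyy` → match
2. `yzy` → no match
3. `z` → match
4. `x` → no match
5. `yyyy` → match
6. `yxxyyyyyyy` → match
Total matched: 4

4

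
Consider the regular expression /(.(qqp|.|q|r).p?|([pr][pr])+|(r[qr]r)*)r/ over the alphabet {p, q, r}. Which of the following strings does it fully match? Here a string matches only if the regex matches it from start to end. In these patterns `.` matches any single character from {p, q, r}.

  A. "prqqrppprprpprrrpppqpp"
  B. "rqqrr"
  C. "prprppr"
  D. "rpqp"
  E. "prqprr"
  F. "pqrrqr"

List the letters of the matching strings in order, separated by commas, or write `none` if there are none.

A → no match — must end with "r"
B → no match
C → match
D → no match — must end with "r"
E → no match
F → no match

C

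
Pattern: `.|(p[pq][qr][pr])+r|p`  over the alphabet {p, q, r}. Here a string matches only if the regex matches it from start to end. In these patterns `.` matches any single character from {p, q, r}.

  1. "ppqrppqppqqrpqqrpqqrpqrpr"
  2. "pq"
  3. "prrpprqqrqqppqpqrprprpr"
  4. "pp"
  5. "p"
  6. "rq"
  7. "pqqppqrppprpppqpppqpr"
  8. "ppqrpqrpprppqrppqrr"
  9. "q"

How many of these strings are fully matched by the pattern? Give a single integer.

1 → match
2 → no match
3 → no match
4 → no match
5 → match
6 → no match
7 → match
8 → no match
9 → match
Total matched: 4

4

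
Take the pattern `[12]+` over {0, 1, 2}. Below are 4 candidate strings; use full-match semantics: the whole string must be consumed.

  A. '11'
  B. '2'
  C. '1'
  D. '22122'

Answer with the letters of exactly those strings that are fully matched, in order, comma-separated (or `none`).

A, B, C, D

A → match
B → match
C → match
D → match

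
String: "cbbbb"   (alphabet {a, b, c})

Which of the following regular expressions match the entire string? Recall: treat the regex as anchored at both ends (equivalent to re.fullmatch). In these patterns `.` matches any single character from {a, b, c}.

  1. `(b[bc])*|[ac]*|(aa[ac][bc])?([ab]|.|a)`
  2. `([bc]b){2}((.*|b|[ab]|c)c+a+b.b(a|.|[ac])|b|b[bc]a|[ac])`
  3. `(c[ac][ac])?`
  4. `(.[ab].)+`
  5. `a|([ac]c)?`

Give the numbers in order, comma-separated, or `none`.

2

1 → no match
2 → match
3 → no match
4 → no match
5 → no match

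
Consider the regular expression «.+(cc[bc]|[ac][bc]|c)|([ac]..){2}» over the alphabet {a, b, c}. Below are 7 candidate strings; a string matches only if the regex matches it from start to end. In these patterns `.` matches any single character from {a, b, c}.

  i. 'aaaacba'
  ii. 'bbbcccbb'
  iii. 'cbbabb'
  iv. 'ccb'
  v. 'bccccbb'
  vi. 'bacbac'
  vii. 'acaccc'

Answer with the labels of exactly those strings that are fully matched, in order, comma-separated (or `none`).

iii, iv, vi, vii

i → no match
ii → no match
iii → match
iv → match
v → no match
vi → match
vii → match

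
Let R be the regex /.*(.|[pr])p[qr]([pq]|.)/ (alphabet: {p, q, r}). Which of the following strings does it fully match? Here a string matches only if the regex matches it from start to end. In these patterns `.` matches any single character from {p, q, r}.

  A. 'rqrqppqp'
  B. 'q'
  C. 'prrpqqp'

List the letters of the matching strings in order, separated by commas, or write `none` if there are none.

A → match
B → no match
C → no match

A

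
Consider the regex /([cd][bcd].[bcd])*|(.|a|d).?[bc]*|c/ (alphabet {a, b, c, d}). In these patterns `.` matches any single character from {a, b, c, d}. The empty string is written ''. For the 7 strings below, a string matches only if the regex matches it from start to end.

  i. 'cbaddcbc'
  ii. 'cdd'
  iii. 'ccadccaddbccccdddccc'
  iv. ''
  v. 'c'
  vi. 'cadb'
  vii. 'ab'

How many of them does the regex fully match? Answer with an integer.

5

i → match
ii → no match
iii → match
iv → match
v → match
vi → no match
vii → match
Total matched: 5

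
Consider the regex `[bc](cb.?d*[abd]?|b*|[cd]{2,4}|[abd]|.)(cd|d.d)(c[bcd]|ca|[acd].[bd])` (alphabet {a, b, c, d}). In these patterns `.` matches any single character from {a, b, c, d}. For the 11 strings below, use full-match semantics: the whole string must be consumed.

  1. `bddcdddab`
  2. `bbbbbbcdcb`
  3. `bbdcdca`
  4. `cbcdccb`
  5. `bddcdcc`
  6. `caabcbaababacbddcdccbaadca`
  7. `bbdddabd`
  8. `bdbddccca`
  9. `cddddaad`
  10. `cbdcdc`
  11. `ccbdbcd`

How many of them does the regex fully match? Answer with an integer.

6

1 → no match
2 → match
3 → match
4 → match
5 → match
6 → no match
7 → match
8 → no match
9 → match
10 → no match
11 → no match
Total matched: 6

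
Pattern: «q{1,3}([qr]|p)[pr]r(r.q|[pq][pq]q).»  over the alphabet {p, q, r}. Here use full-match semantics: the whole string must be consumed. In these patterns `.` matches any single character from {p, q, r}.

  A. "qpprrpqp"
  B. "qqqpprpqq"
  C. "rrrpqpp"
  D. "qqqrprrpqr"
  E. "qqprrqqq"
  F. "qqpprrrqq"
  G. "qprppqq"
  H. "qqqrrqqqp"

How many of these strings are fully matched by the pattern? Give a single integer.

A → match
B → no match
C → no match — must start with "q"
D → match
E → match
F → match
G → no match
H → match
Total matched: 5

5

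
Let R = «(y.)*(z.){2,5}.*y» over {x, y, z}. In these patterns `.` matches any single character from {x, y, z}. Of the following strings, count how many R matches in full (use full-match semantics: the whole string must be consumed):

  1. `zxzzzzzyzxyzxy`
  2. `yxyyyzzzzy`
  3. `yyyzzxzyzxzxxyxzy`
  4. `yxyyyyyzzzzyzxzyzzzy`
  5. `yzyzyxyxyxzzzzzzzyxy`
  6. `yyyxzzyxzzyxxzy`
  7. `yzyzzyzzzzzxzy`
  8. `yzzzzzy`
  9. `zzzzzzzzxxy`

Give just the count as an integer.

1 → match
2 → no match
3 → match
4 → match
5 → match
6 → no match
7 → match
8 → match
9 → match
Total matched: 7

7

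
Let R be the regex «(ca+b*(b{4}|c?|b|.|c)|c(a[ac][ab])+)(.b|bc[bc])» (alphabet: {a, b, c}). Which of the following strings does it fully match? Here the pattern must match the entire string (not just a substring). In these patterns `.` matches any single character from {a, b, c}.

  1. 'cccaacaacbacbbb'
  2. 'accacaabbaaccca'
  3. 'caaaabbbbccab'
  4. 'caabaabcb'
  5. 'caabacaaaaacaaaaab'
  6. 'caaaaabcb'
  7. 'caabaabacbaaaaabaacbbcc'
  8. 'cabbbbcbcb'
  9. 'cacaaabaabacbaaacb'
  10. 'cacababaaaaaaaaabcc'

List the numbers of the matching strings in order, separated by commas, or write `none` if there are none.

1 → no match — must start with 'ca'
2 → no match — must start with 'ca'
3 → no match
4 → match
5 → match
6 → match
7 → no match
8 → match
9 → match
10 → no match

4, 5, 6, 8, 9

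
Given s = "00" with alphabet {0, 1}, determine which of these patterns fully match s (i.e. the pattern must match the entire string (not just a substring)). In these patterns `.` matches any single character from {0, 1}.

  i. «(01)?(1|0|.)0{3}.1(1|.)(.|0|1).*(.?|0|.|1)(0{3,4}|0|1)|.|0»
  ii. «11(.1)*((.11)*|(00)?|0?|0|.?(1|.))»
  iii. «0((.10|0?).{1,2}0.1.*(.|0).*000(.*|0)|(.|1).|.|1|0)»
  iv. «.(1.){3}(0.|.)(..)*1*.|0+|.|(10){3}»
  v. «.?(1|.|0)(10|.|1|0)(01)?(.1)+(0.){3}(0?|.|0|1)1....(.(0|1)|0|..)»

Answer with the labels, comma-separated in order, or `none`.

i → no match
ii → no match — must start with "11"
iii → match
iv → match
v → no match

iii, iv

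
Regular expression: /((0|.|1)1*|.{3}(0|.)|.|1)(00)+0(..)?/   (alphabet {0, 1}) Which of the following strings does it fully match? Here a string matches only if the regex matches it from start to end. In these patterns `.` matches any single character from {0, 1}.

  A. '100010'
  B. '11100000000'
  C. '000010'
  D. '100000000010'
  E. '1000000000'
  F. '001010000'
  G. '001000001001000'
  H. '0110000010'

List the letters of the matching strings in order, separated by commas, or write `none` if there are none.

A, B, C, D, E, H

A. '100010' → match
B. '11100000000' → match
C. '000010' → match
D. '100000000010' → match
E. '1000000000' → match
F. '001010000' → no match
G → no match
H. '0110000010' → match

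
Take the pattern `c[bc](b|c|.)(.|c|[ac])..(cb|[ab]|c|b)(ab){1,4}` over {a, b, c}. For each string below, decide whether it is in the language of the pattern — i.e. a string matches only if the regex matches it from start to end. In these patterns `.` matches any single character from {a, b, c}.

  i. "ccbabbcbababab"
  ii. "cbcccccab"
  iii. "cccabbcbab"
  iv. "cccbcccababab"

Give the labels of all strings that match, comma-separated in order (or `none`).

i → match
ii → match
iii → match
iv → match

i, ii, iii, iv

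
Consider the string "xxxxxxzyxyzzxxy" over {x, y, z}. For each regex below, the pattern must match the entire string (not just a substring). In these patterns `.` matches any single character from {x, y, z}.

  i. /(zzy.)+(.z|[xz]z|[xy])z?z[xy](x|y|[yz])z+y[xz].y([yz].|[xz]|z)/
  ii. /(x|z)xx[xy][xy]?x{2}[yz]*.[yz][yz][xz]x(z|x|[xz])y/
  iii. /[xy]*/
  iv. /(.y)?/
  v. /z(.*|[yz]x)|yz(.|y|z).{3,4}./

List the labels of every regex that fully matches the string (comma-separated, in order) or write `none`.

ii

i → no match — must start with "zzy"
ii → match
iii → no match
iv → no match
v → no match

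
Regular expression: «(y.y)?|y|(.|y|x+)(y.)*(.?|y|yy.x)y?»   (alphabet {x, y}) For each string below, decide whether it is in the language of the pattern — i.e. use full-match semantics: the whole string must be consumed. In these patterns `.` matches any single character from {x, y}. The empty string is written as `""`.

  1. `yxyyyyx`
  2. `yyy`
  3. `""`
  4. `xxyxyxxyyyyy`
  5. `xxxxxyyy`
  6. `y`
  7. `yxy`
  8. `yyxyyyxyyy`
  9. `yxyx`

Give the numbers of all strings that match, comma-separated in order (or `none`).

2, 3, 5, 6, 7, 8

1 → no match
2 → match
3 → match
4 → no match
5 → match
6 → match
7 → match
8 → match
9 → no match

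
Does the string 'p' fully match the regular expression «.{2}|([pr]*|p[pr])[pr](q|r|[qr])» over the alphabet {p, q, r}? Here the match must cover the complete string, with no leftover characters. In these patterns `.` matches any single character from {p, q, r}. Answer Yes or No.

No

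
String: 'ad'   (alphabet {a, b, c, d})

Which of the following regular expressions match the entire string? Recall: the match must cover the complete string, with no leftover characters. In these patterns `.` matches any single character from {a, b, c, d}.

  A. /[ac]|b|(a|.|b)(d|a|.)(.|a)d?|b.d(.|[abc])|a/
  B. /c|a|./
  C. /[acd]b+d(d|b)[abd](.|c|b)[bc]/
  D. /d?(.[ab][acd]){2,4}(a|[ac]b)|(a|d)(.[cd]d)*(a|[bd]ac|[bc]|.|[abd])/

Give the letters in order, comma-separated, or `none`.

D

A → no match
B → no match
C → no match
D → match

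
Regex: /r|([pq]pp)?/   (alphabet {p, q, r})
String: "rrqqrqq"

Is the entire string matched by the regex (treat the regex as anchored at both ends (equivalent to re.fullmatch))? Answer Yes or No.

No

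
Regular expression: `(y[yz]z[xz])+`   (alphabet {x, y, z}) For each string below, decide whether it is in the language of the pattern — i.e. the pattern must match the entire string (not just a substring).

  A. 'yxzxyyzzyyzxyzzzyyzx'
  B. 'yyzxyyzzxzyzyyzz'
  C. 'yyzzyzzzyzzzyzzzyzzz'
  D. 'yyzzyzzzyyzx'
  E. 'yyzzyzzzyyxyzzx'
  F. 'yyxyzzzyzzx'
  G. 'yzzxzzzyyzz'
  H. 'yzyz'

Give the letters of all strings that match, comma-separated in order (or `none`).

A → no match
B → no match
C → match
D → match
E → no match
F → no match
G → no match
H → no match

C, D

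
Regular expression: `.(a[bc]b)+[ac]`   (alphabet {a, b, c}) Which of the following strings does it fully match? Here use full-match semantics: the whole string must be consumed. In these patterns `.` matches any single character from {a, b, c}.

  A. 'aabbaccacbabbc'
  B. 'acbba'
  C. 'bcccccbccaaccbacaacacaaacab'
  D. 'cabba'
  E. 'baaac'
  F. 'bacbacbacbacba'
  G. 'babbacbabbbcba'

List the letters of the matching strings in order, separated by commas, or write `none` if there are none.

D, F

A → no match
B → no match
C → no match
D → match
E → no match
F → match
G → no match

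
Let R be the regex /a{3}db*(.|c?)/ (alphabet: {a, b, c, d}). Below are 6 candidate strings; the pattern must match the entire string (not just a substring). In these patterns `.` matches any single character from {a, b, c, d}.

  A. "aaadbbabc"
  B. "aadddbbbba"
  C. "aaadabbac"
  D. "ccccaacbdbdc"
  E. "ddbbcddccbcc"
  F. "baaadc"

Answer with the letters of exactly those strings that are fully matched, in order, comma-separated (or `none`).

A → no match
B → no match
C → no match
D → no match — must start with "a"
E → no match — must start with "a"
F → no match — must start with "a"

none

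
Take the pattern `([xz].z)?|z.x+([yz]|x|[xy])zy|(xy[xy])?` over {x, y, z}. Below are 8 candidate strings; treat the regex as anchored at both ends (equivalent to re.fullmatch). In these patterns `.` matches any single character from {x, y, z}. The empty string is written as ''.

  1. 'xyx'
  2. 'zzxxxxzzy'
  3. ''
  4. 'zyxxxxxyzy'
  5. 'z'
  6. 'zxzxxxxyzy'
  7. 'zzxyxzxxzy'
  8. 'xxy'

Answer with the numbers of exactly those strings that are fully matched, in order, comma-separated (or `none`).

1 → match
2 → match
3 → match
4 → match
5 → no match
6 → no match
7 → no match
8 → no match

1, 2, 3, 4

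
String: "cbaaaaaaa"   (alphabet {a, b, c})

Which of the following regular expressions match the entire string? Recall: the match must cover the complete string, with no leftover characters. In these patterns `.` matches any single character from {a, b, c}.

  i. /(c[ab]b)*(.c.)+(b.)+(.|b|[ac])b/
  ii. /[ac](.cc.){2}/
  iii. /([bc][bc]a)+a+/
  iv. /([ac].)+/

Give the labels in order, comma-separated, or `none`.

iii

i → no match — must end with "b"
ii → no match
iii → match
iv → no match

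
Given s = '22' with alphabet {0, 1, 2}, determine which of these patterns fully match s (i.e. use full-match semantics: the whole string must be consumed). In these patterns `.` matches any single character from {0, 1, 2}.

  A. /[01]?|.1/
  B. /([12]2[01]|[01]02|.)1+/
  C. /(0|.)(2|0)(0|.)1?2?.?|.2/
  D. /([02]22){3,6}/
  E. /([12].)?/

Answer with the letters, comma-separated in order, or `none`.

A → no match
B → no match — must end with '1'
C → match
D → no match
E → match

C, E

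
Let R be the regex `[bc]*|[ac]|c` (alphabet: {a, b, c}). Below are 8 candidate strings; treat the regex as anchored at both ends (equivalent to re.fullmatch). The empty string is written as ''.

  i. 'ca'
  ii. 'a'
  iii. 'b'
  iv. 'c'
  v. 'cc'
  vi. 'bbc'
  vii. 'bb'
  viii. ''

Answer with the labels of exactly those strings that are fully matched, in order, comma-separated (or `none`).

i → no match
ii → match
iii → match
iv → match
v → match
vi → match
vii → match
viii → match

ii, iii, iv, v, vi, vii, viii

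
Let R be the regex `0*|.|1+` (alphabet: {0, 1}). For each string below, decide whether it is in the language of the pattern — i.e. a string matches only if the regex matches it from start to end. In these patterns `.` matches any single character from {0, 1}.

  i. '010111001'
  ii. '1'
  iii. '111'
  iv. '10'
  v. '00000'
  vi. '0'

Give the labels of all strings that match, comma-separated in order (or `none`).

ii, iii, v, vi

i. '010111001' → no match
ii. '1' → match
iii. '111' → match
iv. '10' → no match
v. '00000' → match
vi. '0' → match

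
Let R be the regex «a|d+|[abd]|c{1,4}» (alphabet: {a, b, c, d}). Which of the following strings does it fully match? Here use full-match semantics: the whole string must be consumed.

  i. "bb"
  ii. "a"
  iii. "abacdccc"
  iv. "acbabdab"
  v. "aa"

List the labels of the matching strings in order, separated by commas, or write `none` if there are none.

i → no match
ii → match
iii → no match
iv → no match
v → no match

ii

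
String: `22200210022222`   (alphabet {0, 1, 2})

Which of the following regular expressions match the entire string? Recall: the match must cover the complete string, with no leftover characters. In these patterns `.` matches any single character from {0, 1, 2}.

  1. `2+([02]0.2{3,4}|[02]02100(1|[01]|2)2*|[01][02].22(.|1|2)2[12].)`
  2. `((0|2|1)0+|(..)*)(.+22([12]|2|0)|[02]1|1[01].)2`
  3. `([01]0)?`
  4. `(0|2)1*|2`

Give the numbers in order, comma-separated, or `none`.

1 → match
2 → match
3 → no match
4 → no match

1, 2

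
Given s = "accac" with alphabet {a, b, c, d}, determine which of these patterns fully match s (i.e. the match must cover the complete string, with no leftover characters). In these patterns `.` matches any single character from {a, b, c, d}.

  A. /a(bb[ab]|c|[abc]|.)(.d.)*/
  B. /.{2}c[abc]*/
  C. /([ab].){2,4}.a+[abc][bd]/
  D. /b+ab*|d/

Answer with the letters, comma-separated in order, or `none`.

B

A → no match
B → match
C → no match
D → no match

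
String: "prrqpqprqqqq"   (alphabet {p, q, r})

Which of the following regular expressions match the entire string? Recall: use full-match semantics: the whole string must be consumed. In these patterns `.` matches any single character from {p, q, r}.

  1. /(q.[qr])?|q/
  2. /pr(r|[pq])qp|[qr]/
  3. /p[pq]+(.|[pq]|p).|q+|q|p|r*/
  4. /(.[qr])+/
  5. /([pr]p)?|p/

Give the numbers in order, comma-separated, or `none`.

1 → no match
2 → no match
3 → no match
4 → match
5 → no match

4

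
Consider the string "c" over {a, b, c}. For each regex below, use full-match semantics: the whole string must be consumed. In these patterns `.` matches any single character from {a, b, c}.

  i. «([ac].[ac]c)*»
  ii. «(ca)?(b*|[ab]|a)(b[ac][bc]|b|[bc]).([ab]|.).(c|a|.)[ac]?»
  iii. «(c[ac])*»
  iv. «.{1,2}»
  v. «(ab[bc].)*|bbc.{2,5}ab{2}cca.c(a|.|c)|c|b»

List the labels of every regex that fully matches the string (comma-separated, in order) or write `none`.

iv, v

i → no match
ii → no match
iii → no match
iv → match
v → match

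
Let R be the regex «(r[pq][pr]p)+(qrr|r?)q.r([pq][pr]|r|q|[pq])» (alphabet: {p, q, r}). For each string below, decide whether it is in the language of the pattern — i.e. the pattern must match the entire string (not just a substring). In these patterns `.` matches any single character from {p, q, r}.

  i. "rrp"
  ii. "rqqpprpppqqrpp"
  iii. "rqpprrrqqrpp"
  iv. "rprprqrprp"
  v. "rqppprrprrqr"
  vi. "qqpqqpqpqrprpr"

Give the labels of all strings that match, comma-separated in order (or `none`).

none

i → no match
ii → no match
iii → no match
iv → no match
v → no match
vi → no match — must start with "r"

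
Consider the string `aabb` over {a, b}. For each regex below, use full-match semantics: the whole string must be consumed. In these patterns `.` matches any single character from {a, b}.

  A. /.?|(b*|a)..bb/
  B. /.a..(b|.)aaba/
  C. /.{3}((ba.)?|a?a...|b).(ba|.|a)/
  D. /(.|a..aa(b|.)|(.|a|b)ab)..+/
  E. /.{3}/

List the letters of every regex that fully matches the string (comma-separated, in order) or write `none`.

A → match
B → no match — must end with `aaba`
C → no match
D → match
E → no match

A, D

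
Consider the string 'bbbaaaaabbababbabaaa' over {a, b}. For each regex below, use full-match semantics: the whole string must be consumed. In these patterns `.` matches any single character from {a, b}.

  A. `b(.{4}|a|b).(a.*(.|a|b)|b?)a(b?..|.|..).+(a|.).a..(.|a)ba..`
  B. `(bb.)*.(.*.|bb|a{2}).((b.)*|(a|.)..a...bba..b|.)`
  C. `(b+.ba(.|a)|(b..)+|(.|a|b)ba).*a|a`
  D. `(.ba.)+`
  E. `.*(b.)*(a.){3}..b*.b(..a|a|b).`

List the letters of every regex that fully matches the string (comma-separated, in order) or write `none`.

A → match
B → match
C → match
D → no match
E → no match

A, B, C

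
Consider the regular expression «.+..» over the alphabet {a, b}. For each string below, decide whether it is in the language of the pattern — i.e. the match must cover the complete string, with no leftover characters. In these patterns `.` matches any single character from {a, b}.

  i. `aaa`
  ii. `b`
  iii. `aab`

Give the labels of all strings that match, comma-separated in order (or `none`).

i, iii

i → match
ii → no match
iii → match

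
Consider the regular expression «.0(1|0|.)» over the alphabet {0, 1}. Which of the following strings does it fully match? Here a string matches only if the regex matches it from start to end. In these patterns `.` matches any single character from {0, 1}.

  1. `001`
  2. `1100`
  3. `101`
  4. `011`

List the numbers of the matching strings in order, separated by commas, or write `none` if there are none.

1. `001` → match
2. `1100` → no match
3. `101` → match
4. `011` → no match

1, 3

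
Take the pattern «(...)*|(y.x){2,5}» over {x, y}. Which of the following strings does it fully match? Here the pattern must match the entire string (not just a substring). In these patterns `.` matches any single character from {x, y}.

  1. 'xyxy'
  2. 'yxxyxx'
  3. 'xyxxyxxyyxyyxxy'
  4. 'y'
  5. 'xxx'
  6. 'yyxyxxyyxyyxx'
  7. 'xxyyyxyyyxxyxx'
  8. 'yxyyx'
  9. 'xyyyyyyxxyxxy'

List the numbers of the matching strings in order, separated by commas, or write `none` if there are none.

1 → no match
2 → match
3 → match
4 → no match
5 → match
6 → no match
7 → no match
8 → no match
9 → no match

2, 3, 5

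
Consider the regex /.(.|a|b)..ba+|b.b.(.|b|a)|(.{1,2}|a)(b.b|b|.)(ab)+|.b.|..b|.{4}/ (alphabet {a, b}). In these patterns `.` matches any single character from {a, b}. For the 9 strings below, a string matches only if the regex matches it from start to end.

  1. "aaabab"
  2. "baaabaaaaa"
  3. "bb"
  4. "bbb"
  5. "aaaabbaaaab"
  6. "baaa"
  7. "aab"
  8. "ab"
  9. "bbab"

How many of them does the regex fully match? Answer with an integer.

1 → match
2 → match
3 → no match
4 → match
5 → no match
6 → match
7 → match
8 → no match
9 → match
Total matched: 6

6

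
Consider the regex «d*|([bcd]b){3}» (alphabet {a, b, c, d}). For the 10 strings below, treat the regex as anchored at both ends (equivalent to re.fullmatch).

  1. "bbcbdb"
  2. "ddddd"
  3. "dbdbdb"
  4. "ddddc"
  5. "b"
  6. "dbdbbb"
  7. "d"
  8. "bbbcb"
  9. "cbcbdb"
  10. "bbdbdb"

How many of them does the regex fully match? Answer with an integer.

7

1. "bbcbdb" → match
2. "ddddd" → match
3. "dbdbdb" → match
4. "ddddc" → no match
5. "b" → no match
6. "dbdbbb" → match
7. "d" → match
8. "bbbcb" → no match
9. "cbcbdb" → match
10. "bbdbdb" → match
Total matched: 7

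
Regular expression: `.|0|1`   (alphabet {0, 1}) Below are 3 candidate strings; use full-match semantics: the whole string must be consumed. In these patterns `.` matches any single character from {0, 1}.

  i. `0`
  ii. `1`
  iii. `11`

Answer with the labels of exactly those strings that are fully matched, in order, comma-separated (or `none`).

i. `0` → match
ii. `1` → match
iii. `11` → no match

i, ii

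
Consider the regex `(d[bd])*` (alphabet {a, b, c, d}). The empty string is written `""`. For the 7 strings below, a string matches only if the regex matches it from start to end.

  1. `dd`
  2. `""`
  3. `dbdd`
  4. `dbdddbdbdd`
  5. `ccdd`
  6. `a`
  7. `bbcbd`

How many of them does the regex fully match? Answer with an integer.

1 → match
2 → match
3 → match
4 → match
5 → no match
6 → no match
7 → no match
Total matched: 4

4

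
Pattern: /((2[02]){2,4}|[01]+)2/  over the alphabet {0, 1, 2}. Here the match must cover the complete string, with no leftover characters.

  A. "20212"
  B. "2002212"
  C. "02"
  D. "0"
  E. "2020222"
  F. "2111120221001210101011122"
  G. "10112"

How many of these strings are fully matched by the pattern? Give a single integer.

3

A. "20212" → no match
B. "2002212" → no match
C. "02" → match
D. "0" → no match — must end with "2"
E. "2020222" → match
F → no match
G. "10112" → match
Total matched: 3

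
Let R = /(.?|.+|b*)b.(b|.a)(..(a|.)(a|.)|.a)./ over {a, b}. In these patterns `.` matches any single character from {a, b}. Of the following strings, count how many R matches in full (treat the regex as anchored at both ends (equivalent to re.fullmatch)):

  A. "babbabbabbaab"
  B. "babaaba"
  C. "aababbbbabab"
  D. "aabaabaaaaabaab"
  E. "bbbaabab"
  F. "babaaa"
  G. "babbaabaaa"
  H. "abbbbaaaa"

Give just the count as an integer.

A → no match
B → no match
C → match
D → no match
E → match
F → match
G → no match
H → match
Total matched: 4

4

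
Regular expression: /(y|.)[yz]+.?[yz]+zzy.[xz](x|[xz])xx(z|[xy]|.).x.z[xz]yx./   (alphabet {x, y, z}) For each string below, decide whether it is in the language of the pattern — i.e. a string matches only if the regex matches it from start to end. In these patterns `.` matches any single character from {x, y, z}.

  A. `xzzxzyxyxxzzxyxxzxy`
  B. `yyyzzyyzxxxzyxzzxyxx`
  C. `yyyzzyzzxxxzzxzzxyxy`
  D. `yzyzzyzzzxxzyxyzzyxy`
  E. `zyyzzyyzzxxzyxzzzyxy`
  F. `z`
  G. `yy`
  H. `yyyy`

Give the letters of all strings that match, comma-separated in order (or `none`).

B, C, D, E

A → no match
B → match
C → match
D → match
E → match
F. `z` → no match
G. `yy` → no match
H. `yyyy` → no match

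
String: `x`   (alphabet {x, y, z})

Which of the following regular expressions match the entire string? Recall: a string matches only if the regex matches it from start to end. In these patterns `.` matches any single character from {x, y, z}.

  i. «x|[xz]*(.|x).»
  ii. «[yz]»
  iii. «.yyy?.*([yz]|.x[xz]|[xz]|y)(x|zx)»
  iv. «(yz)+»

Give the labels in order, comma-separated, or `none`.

i

i → match
ii → no match
iii → no match
iv → no match — must start with `yz`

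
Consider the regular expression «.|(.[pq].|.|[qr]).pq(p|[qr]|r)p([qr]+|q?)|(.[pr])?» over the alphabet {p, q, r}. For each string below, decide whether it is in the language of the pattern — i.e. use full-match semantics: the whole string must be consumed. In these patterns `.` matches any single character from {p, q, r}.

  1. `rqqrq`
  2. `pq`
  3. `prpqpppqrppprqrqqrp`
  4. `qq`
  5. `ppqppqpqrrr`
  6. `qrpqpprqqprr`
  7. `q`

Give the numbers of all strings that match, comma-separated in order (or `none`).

7

1. `rqqrq` → no match
2. `pq` → no match
3 → no match
4. `qq` → no match
5. `ppqppqpqrrr` → no match
6. `qrpqpprqqprr` → no match
7. `q` → match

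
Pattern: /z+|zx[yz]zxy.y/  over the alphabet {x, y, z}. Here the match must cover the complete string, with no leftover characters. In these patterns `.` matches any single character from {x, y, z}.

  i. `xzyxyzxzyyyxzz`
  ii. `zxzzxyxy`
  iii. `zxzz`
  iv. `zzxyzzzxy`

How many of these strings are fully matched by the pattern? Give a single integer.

i → no match
ii. `zxzzxyxy` → match
iii. `zxzz` → no match
iv. `zzxyzzzxy` → no match
Total matched: 1

1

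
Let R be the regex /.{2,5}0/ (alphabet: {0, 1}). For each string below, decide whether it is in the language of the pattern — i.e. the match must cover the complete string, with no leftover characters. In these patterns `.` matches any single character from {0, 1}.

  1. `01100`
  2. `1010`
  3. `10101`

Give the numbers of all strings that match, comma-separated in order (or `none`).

1, 2

1 → match
2 → match
3 → no match — must end with `0`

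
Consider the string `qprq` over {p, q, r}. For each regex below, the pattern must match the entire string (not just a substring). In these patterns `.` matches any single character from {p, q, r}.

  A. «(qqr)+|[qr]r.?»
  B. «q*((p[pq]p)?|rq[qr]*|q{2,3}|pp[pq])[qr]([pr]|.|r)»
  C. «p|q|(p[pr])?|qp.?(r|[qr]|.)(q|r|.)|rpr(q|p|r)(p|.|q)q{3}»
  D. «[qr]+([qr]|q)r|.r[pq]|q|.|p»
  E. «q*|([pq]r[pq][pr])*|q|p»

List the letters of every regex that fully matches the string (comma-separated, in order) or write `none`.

C

A → no match
B → no match
C → match
D → no match
E → no match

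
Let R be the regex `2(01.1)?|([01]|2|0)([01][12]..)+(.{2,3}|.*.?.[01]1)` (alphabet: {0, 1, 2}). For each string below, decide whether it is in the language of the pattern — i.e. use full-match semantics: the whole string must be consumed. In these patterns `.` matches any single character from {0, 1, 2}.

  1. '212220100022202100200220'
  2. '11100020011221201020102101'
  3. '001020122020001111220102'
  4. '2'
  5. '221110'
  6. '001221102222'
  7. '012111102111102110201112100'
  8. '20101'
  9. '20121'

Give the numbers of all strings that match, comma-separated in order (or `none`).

1 → match
2 → match
3 → match
4 → match
5 → no match
6 → match
7 → match
8 → match
9 → match

1, 2, 3, 4, 6, 7, 8, 9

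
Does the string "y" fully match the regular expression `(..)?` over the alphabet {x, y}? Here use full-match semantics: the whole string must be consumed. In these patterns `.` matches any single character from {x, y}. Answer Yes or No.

No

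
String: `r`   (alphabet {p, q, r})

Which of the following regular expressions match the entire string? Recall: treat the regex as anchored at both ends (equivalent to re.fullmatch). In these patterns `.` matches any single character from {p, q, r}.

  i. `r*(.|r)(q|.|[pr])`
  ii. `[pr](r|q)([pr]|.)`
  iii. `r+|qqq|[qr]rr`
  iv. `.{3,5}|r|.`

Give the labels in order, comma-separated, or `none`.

i → no match
ii → no match
iii → match
iv → match

iii, iv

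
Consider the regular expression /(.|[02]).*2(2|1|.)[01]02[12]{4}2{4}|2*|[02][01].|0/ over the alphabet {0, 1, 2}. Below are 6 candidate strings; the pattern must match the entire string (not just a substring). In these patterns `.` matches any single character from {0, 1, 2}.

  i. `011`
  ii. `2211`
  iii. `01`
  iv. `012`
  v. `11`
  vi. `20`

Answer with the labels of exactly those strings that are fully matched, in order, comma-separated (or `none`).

i → match
ii → no match
iii → no match
iv → match
v → no match
vi → no match

i, iv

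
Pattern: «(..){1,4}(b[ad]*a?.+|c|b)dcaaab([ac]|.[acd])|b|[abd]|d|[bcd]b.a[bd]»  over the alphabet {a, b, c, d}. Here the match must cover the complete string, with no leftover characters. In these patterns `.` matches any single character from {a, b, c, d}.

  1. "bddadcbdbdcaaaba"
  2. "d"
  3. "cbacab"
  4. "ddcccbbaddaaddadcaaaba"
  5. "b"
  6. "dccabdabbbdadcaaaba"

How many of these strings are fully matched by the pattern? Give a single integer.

5

1 → match
2 → match
3 → no match
4 → match
5 → match
6 → match
Total matched: 5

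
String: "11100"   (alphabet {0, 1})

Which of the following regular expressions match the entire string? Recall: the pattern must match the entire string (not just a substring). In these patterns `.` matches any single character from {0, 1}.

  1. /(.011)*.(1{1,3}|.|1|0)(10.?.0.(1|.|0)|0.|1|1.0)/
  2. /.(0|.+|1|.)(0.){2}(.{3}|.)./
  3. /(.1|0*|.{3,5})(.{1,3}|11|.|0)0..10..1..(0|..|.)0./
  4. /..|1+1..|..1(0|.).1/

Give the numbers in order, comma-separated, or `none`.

1, 4

1 → match
2 → no match
3 → no match
4 → match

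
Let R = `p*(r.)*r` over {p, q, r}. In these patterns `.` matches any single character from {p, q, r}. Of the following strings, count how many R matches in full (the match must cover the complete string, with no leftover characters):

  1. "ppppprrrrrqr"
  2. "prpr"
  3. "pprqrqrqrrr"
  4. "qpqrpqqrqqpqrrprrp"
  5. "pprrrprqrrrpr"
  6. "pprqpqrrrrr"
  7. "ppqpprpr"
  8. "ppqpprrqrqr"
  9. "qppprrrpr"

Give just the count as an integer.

4

1 → match
2 → match
3 → match
4 → no match — must end with "r"
5 → match
6 → no match
7 → no match
8 → no match
9 → no match
Total matched: 4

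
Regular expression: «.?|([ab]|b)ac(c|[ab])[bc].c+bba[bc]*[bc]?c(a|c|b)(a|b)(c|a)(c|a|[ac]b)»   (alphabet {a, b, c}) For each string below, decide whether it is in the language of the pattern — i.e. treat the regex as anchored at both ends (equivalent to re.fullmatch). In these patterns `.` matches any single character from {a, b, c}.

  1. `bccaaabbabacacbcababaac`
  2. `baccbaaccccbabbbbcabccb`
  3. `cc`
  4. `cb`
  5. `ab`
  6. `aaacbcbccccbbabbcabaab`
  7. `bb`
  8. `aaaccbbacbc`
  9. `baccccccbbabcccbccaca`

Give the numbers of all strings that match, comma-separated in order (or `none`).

1 → no match
2 → no match
3. `cc` → no match
4. `cb` → no match
5. `ab` → no match
6 → no match
7. `bb` → no match
8. `aaaccbbacbc` → no match
9 → match

9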